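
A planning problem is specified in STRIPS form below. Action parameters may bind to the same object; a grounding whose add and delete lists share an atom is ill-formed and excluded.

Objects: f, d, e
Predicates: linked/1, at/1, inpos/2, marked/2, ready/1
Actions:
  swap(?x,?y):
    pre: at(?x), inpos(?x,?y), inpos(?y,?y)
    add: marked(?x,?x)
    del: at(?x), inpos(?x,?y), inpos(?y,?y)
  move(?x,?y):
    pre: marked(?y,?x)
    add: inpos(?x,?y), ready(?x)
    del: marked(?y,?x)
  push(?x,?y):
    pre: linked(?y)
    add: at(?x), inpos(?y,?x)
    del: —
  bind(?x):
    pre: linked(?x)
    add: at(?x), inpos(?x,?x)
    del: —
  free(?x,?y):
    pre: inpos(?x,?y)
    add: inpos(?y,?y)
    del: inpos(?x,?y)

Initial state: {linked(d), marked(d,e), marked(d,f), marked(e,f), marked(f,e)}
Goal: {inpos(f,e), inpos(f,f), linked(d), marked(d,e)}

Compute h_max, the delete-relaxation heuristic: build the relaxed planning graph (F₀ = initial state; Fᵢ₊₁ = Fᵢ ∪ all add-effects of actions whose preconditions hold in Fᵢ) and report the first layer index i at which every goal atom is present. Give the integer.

F0 = init (5 atoms)
F1 = F0 ∪ {at(d), at(e), at(f), inpos(d,d), inpos(d,e), inpos(d,f), inpos(e,d), inpos(e,f), inpos(f,d), inpos(f,e), ready(e), ready(f)}  (17 atoms)
F2 = F1 ∪ {inpos(e,e), inpos(f,f), marked(d,d), marked(e,e), marked(f,f)}  (22 atoms)
goal ⊆ F2  ⇒  h_max = 2

2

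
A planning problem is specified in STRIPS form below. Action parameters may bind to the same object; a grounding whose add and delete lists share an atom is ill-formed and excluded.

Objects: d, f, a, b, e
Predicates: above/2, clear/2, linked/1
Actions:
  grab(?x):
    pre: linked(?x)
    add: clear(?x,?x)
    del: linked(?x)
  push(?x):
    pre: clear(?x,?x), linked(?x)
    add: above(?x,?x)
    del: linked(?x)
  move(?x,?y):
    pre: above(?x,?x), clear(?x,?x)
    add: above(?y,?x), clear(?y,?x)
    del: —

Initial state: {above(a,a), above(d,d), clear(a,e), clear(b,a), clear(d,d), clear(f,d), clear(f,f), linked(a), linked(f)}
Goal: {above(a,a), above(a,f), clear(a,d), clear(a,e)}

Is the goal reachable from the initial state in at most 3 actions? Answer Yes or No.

Yes

1. push(f)  →  {above(a,a), above(d,d), above(f,f), clear(a,e), clear(b,a), clear(d,d), clear(f,d), clear(f,f), linked(a)}
2. move(d,a)  →  {above(a,a), above(a,d), above(d,d), above(f,f), clear(a,d), clear(a,e), clear(b,a), clear(d,d), clear(f,d), clear(f,f), linked(a)}
3. move(f,a)  →  {above(a,a), above(a,d), above(a,f), above(d,d), above(f,f), clear(a,d), clear(a,e), clear(a,f), clear(b,a), clear(d,d), clear(f,d), clear(f,f), linked(a)}
optimal plan length = 3; 3 ≤ 3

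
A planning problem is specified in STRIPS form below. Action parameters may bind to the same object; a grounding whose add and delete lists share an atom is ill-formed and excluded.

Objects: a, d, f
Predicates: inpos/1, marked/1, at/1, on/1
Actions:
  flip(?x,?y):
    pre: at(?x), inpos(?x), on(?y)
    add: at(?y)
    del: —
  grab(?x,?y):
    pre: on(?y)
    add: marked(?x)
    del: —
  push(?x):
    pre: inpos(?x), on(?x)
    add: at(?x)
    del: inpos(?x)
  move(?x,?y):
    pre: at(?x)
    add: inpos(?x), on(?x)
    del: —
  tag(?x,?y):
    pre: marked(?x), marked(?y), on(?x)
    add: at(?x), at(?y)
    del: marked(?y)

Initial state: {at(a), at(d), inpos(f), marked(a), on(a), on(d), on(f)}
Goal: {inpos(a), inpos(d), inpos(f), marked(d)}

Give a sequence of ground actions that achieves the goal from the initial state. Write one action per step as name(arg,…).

1. grab(d,a)  →  {at(a), at(d), inpos(f), marked(a), marked(d), on(a), on(d), on(f)}
2. move(a,a)  →  {at(a), at(d), inpos(a), inpos(f), marked(a), marked(d), on(a), on(d), on(f)}
3. move(d,a)  →  {at(a), at(d), inpos(a), inpos(d), inpos(f), marked(a), marked(d), on(a), on(d), on(f)}

grab(d,a); move(a,a); move(d,a)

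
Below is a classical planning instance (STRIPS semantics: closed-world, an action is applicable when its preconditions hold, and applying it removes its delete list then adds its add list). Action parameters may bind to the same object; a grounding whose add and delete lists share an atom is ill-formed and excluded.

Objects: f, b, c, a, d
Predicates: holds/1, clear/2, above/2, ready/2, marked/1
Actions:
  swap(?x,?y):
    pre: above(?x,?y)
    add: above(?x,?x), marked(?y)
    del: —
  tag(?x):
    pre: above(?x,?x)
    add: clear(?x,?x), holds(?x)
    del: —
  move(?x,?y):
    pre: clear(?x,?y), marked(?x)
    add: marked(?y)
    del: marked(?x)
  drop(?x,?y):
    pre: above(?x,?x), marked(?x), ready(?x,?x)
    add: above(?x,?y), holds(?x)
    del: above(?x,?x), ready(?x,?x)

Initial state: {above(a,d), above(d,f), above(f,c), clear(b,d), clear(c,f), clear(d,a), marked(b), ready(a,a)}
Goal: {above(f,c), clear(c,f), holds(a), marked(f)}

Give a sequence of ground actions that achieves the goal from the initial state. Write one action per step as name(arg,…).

1. swap(a,d)  →  {above(a,a), above(a,d), above(d,f), above(f,c), clear(b,d), clear(c,f), clear(d,a), marked(b), marked(d), ready(a,a)}
2. swap(d,f)  →  {above(a,a), above(a,d), above(d,d), above(d,f), above(f,c), clear(b,d), clear(c,f), clear(d,a), marked(b), marked(d), marked(f), ready(a,a)}
3. tag(a)  →  {above(a,a), above(a,d), above(d,d), above(d,f), above(f,c), clear(a,a), clear(b,d), clear(c,f), clear(d,a), holds(a), marked(b), marked(d), marked(f), ready(a,a)}

swap(a,d); swap(d,f); tag(a)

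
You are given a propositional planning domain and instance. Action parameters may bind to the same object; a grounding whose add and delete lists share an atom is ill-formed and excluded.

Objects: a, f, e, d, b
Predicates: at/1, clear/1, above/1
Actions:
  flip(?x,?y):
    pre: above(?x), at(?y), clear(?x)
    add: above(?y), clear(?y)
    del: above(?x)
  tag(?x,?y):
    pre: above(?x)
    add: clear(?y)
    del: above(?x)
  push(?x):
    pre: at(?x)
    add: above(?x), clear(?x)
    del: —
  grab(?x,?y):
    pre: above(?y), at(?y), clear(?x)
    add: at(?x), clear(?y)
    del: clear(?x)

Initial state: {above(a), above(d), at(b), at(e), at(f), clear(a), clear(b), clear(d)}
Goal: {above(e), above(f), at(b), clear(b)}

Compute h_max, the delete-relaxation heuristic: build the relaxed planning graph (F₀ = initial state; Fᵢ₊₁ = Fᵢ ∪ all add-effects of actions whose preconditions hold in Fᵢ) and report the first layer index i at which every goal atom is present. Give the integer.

1

F0 = init (8 atoms)
F1 = F0 ∪ {above(b), above(e), above(f), clear(e), clear(f)}  (13 atoms)
goal ⊆ F1  ⇒  h_max = 1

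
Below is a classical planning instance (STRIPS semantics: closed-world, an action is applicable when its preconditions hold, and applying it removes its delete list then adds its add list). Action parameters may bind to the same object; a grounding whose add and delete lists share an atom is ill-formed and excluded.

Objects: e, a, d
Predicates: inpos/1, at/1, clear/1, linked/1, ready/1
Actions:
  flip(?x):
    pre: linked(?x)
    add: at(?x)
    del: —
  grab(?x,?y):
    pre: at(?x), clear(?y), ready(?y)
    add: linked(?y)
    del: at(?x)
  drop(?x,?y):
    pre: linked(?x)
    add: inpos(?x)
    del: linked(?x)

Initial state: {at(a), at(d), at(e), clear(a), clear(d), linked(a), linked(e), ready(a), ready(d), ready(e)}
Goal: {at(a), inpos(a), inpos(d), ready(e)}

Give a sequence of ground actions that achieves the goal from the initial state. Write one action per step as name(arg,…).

grab(e,d); drop(a,e); drop(d,e)

1. grab(e,d)  →  {at(a), at(d), clear(a), clear(d), linked(a), linked(d), linked(e), ready(a), ready(d), ready(e)}
2. drop(a,e)  →  {at(a), at(d), clear(a), clear(d), inpos(a), linked(d), linked(e), ready(a), ready(d), ready(e)}
3. drop(d,e)  →  {at(a), at(d), clear(a), clear(d), inpos(a), inpos(d), linked(e), ready(a), ready(d), ready(e)}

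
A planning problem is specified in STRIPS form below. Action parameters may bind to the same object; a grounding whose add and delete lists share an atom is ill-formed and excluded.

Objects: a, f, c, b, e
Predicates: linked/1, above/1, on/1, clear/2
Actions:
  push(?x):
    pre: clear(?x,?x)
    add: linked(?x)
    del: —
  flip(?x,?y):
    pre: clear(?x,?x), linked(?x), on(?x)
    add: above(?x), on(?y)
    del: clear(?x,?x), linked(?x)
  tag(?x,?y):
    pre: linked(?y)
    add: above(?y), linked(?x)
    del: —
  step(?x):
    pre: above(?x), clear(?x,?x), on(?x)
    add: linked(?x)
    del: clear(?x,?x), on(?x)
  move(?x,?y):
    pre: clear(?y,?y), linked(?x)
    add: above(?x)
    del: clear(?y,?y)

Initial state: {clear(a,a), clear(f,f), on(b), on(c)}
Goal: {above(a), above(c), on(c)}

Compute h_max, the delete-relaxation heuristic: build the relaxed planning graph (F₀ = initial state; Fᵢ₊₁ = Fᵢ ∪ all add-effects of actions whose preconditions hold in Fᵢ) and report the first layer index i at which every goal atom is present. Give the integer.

F0 = init (4 atoms)
F1 = F0 ∪ {linked(a), linked(f)}  (6 atoms)
F2 = F1 ∪ {above(a), above(f), linked(b), linked(c), linked(e)}  (11 atoms)
F3 = F2 ∪ {above(b), above(c), above(e)}  (14 atoms)
goal ⊆ F3  ⇒  h_max = 3

3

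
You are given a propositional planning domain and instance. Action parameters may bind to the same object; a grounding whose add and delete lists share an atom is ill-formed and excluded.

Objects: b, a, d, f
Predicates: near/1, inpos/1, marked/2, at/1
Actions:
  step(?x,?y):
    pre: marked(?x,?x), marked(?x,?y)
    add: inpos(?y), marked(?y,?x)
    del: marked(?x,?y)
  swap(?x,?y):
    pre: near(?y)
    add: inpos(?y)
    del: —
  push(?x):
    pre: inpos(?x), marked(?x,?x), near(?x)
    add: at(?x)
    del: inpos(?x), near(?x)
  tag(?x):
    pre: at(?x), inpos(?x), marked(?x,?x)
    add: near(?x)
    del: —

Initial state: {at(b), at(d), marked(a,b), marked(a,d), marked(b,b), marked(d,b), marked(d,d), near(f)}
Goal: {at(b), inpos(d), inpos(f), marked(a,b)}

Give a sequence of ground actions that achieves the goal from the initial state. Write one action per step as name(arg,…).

step(d,b); step(b,d); swap(b,f)

1. step(d,b)  →  {at(b), at(d), inpos(b), marked(a,b), marked(a,d), marked(b,b), marked(b,d), marked(d,d), near(f)}
2. step(b,d)  →  {at(b), at(d), inpos(b), inpos(d), marked(a,b), marked(a,d), marked(b,b), marked(d,b), marked(d,d), near(f)}
3. swap(b,f)  →  {at(b), at(d), inpos(b), inpos(d), inpos(f), marked(a,b), marked(a,d), marked(b,b), marked(d,b), marked(d,d), near(f)}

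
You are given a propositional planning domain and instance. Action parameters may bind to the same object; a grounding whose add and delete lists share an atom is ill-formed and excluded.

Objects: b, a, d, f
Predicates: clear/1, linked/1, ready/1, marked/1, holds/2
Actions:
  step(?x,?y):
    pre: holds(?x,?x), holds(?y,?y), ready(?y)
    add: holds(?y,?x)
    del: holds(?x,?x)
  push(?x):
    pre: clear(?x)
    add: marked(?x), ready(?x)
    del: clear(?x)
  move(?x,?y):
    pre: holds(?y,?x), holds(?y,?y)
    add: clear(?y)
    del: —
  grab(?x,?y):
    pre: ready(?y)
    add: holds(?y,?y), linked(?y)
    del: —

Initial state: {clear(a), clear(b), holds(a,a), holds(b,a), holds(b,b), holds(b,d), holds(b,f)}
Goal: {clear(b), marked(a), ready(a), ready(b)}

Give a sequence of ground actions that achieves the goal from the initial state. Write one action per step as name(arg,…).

push(b); push(a); move(b,b)

1. push(b)  →  {clear(a), holds(a,a), holds(b,a), holds(b,b), holds(b,d), holds(b,f), marked(b), ready(b)}
2. push(a)  →  {holds(a,a), holds(b,a), holds(b,b), holds(b,d), holds(b,f), marked(a), marked(b), ready(a), ready(b)}
3. move(b,b)  →  {clear(b), holds(a,a), holds(b,a), holds(b,b), holds(b,d), holds(b,f), marked(a), marked(b), ready(a), ready(b)}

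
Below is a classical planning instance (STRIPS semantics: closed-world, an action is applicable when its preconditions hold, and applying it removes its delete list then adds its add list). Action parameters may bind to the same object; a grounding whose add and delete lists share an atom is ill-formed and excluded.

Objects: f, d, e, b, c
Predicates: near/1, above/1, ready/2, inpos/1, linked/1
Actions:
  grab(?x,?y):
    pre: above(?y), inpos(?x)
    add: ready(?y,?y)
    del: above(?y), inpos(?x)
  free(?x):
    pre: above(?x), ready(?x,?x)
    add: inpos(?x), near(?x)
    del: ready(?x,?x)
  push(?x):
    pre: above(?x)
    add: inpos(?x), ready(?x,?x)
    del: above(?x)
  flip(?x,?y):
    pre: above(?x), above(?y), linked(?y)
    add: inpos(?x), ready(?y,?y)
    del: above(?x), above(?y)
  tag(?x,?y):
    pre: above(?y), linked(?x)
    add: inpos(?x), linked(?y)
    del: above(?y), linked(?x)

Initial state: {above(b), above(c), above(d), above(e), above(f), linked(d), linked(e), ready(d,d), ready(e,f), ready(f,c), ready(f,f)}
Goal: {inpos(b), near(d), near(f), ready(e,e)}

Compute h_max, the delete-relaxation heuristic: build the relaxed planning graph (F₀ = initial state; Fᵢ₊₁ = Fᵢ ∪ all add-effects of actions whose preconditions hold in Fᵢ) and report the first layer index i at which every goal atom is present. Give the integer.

F0 = init (11 atoms)
F1 = F0 ∪ {inpos(b), inpos(c), inpos(d), inpos(e), inpos(f), linked(b), linked(c), linked(f), near(d), near(f), ready(b,b), ready(c,c), ready(e,e)}  (24 atoms)
goal ⊆ F1  ⇒  h_max = 1

1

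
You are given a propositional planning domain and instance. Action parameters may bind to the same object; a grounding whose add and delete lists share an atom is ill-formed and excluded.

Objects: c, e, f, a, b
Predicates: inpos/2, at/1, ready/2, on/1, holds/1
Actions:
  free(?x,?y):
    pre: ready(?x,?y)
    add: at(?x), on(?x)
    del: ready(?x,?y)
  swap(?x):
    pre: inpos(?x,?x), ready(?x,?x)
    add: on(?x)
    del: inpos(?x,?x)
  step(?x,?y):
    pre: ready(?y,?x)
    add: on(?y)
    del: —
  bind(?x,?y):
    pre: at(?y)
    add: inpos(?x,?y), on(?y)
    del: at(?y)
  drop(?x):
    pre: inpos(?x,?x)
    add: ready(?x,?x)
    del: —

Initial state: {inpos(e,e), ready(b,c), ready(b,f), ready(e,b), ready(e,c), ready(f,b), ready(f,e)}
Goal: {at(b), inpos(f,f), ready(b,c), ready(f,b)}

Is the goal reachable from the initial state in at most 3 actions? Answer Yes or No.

Yes

1. free(f,e)  →  {at(f), inpos(e,e), on(f), ready(b,c), ready(b,f), ready(e,b), ready(e,c), ready(f,b)}
2. free(b,f)  →  {at(b), at(f), inpos(e,e), on(b), on(f), ready(b,c), ready(e,b), ready(e,c), ready(f,b)}
3. bind(f,f)  →  {at(b), inpos(e,e), inpos(f,f), on(b), on(f), ready(b,c), ready(e,b), ready(e,c), ready(f,b)}
optimal plan length = 3; 3 ≤ 3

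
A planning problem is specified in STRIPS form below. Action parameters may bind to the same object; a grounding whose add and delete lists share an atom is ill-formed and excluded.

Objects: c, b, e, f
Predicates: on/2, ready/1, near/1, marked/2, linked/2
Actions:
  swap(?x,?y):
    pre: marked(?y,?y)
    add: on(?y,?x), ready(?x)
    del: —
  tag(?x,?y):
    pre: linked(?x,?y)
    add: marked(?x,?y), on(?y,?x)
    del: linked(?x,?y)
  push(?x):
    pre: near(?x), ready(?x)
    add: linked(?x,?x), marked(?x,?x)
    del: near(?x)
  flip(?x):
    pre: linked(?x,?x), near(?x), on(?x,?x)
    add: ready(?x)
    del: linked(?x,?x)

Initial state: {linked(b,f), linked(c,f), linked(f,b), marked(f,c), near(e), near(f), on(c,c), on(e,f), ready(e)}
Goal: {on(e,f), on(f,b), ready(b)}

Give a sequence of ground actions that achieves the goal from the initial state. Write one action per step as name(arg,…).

1. tag(b,f)  →  {linked(c,f), linked(f,b), marked(b,f), marked(f,c), near(e), near(f), on(c,c), on(e,f), on(f,b), ready(e)}
2. push(e)  →  {linked(c,f), linked(e,e), linked(f,b), marked(b,f), marked(e,e), marked(f,c), near(f), on(c,c), on(e,f), on(f,b), ready(e)}
3. swap(b,e)  →  {linked(c,f), linked(e,e), linked(f,b), marked(b,f), marked(e,e), marked(f,c), near(f), on(c,c), on(e,b), on(e,f), on(f,b), ready(b), ready(e)}

tag(b,f); push(e); swap(b,e)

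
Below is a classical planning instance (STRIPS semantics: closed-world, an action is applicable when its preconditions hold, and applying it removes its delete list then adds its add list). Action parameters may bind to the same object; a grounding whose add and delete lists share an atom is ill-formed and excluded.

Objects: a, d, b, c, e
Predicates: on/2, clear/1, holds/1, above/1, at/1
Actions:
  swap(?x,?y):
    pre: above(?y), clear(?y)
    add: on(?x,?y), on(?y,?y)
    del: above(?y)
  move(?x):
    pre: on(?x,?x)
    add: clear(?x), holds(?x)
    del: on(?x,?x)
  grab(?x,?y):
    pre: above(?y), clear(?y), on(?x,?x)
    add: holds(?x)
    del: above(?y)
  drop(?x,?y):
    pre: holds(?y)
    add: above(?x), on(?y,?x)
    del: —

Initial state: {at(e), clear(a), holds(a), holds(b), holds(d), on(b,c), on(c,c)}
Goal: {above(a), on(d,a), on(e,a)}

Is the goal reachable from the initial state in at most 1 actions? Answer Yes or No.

No

1. drop(a,a)  →  {above(a), at(e), clear(a), holds(a), holds(b), holds(d), on(a,a), on(b,c), on(c,c)}
2. swap(e,a)  →  {at(e), clear(a), holds(a), holds(b), holds(d), on(a,a), on(b,c), on(c,c), on(e,a)}
3. drop(a,d)  →  {above(a), at(e), clear(a), holds(a), holds(b), holds(d), on(a,a), on(b,c), on(c,c), on(d,a), on(e,a)}
optimal plan length = 3; 3 > 1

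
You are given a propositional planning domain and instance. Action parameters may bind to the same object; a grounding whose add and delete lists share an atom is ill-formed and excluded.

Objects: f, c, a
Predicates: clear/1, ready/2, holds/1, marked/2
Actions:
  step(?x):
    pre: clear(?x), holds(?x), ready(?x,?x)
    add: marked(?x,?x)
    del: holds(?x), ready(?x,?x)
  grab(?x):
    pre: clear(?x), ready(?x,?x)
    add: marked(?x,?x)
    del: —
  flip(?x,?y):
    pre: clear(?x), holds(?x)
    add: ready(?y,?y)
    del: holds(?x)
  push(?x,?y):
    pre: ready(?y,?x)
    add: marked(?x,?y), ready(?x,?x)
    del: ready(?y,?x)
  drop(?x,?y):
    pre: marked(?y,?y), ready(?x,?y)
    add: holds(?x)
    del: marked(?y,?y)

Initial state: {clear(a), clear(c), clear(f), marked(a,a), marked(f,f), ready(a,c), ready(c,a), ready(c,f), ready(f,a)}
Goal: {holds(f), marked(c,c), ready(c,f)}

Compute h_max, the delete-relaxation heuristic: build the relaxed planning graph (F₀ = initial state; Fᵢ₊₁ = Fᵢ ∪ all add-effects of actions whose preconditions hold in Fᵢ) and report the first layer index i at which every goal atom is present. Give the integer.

F0 = init (9 atoms)
F1 = F0 ∪ {holds(c), holds(f), marked(a,c), marked(a,f), marked(c,a), marked(f,c), ready(a,a), ready(c,c), ready(f,f)}  (18 atoms)
F2 = F1 ∪ {holds(a), marked(c,c)}  (20 atoms)
goal ⊆ F2  ⇒  h_max = 2

2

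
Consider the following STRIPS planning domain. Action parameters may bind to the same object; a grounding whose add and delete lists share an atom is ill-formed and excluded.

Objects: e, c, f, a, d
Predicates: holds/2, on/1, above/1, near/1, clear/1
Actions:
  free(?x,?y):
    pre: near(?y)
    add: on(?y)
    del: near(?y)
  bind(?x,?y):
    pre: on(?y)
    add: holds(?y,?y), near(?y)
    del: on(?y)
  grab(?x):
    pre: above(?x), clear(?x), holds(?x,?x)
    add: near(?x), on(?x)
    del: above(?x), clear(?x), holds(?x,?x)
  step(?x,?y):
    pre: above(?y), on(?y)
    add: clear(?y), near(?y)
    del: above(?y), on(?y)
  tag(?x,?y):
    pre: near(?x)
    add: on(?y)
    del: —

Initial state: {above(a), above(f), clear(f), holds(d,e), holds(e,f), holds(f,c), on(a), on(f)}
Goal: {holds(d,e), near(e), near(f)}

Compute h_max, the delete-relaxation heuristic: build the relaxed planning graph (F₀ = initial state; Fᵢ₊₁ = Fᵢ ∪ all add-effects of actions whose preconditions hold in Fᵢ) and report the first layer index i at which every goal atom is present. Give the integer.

F0 = init (8 atoms)
F1 = F0 ∪ {clear(a), holds(a,a), holds(f,f), near(a), near(f)}  (13 atoms)
F2 = F1 ∪ {on(c), on(d), on(e)}  (16 atoms)
F3 = F2 ∪ {holds(c,c), holds(d,d), holds(e,e), near(c), near(d), near(e)}  (22 atoms)
goal ⊆ F3  ⇒  h_max = 3

3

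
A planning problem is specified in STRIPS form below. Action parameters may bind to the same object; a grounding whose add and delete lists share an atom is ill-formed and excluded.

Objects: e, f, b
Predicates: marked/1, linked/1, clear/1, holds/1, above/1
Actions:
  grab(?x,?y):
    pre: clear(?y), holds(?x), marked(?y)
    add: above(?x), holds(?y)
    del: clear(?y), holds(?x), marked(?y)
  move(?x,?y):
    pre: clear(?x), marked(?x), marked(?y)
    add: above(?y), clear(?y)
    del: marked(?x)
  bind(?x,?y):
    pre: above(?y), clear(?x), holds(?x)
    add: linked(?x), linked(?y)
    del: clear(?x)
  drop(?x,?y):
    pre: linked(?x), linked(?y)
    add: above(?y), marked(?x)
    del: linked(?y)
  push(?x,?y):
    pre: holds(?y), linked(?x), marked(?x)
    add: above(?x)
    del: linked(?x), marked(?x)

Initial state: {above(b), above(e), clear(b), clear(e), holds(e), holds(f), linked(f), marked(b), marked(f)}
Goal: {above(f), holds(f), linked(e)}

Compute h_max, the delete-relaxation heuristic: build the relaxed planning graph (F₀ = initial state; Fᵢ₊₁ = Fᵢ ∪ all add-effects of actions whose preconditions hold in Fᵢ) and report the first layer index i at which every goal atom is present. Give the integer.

F0 = init (9 atoms)
F1 = F0 ∪ {above(f), clear(f), holds(b), linked(b), linked(e)}  (14 atoms)
goal ⊆ F1  ⇒  h_max = 1

1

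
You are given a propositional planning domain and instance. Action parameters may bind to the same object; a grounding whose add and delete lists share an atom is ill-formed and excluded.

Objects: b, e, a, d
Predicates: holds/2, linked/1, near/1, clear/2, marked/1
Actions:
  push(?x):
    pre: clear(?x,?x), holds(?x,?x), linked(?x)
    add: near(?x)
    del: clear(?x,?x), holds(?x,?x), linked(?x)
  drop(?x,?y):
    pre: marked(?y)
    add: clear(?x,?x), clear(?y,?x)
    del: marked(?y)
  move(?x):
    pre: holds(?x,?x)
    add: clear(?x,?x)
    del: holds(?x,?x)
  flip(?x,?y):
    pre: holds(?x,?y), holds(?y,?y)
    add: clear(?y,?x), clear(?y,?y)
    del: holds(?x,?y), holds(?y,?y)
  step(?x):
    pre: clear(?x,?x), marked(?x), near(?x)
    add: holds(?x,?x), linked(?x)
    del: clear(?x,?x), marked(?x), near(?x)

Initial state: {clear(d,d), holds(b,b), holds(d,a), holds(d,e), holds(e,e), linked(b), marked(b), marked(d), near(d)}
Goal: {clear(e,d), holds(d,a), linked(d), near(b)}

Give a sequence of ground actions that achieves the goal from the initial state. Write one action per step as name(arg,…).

drop(b,b); push(b); flip(d,e); step(d)

1. drop(b,b)  →  {clear(b,b), clear(d,d), holds(b,b), holds(d,a), holds(d,e), holds(e,e), linked(b), marked(d), near(d)}
2. push(b)  →  {clear(d,d), holds(d,a), holds(d,e), holds(e,e), marked(d), near(b), near(d)}
3. flip(d,e)  →  {clear(d,d), clear(e,d), clear(e,e), holds(d,a), marked(d), near(b), near(d)}
4. step(d)  →  {clear(e,d), clear(e,e), holds(d,a), holds(d,d), linked(d), near(b)}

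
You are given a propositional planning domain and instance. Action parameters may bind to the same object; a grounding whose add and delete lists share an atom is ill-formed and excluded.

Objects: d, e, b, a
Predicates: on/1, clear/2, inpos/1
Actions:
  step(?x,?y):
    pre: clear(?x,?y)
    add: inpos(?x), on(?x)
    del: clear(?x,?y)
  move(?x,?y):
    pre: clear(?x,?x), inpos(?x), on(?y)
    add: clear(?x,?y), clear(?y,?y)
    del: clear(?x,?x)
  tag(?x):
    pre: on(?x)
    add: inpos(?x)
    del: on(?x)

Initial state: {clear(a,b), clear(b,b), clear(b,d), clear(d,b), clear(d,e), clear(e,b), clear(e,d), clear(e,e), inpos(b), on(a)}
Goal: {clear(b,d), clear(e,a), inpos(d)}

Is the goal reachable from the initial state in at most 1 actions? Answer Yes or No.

1. step(d,e)  →  {clear(a,b), clear(b,b), clear(b,d), clear(d,b), clear(e,b), clear(e,d), clear(e,e), inpos(b), inpos(d), on(a), on(d)}
2. step(e,d)  →  {clear(a,b), clear(b,b), clear(b,d), clear(d,b), clear(e,b), clear(e,e), inpos(b), inpos(d), inpos(e), on(a), on(d), on(e)}
3. move(e,a)  →  {clear(a,a), clear(a,b), clear(b,b), clear(b,d), clear(d,b), clear(e,a), clear(e,b), inpos(b), inpos(d), inpos(e), on(a), on(d), on(e)}
optimal plan length = 3; 3 > 1

No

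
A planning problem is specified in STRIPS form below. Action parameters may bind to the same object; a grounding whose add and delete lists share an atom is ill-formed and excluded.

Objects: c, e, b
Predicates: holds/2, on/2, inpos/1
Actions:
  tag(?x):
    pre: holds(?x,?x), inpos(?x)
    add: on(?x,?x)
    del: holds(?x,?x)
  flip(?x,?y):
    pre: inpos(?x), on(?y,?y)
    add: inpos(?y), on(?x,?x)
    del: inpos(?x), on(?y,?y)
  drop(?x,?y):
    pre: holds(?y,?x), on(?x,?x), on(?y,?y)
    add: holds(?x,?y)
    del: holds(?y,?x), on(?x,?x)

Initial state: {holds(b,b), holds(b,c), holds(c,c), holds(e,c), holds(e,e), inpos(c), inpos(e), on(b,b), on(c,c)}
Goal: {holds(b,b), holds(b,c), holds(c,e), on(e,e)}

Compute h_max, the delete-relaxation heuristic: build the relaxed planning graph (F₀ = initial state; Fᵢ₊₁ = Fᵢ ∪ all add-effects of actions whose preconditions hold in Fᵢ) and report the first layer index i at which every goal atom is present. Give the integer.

F0 = init (9 atoms)
F1 = F0 ∪ {holds(c,b), inpos(b), on(e,e)}  (12 atoms)
F2 = F1 ∪ {holds(c,e)}  (13 atoms)
goal ⊆ F2  ⇒  h_max = 2

2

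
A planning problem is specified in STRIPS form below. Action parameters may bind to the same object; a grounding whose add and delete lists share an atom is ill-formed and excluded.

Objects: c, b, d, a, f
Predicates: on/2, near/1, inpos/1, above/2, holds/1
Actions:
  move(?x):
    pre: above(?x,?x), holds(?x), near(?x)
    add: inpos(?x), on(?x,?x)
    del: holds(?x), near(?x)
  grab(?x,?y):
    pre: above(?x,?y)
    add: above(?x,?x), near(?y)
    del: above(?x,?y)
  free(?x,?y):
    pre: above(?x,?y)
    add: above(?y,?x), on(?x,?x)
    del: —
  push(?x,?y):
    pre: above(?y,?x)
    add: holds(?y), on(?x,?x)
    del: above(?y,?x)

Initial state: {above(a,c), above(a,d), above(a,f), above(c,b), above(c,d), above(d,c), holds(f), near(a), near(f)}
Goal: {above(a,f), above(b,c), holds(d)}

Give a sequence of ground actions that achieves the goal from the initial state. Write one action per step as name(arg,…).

1. free(c,b)  →  {above(a,c), above(a,d), above(a,f), above(b,c), above(c,b), above(c,d), above(d,c), holds(f), near(a), near(f), on(c,c)}
2. push(c,d)  →  {above(a,c), above(a,d), above(a,f), above(b,c), above(c,b), above(c,d), holds(d), holds(f), near(a), near(f), on(c,c)}

free(c,b); push(c,d)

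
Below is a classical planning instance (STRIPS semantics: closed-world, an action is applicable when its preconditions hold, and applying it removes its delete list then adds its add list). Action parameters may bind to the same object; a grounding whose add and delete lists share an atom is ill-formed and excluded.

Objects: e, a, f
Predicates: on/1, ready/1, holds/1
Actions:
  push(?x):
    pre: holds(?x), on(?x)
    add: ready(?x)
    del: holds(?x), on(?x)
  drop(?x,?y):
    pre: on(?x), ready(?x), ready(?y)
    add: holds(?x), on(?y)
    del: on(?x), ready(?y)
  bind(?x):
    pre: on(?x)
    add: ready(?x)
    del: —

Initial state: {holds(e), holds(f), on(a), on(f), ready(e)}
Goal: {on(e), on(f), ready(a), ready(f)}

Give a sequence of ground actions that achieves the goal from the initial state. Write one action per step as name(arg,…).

1. bind(a)  →  {holds(e), holds(f), on(a), on(f), ready(a), ready(e)}
2. drop(a,e)  →  {holds(a), holds(e), holds(f), on(e), on(f), ready(a)}
3. bind(f)  →  {holds(a), holds(e), holds(f), on(e), on(f), ready(a), ready(f)}

bind(a); drop(a,e); bind(f)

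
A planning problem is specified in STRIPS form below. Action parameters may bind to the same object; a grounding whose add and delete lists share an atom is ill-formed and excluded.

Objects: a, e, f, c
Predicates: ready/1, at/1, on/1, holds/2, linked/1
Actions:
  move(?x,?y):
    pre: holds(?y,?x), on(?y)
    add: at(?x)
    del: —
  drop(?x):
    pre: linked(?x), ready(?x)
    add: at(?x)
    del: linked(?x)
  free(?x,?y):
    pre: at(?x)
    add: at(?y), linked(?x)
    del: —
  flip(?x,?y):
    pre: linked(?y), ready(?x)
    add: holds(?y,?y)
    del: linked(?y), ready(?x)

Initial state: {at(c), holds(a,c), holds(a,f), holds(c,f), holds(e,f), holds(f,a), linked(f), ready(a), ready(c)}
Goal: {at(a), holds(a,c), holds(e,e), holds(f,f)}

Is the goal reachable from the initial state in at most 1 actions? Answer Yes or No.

1. free(c,e)  →  {at(c), at(e), holds(a,c), holds(a,f), holds(c,f), holds(e,f), holds(f,a), linked(c), linked(f), ready(a), ready(c)}
2. free(e,a)  →  {at(a), at(c), at(e), holds(a,c), holds(a,f), holds(c,f), holds(e,f), holds(f,a), linked(c), linked(e), linked(f), ready(a), ready(c)}
3. flip(a,e)  →  {at(a), at(c), at(e), holds(a,c), holds(a,f), holds(c,f), holds(e,e), holds(e,f), holds(f,a), linked(c), linked(f), ready(c)}
4. flip(c,f)  →  {at(a), at(c), at(e), holds(a,c), holds(a,f), holds(c,f), holds(e,e), holds(e,f), holds(f,a), holds(f,f), linked(c)}
optimal plan length = 4; 4 > 1

No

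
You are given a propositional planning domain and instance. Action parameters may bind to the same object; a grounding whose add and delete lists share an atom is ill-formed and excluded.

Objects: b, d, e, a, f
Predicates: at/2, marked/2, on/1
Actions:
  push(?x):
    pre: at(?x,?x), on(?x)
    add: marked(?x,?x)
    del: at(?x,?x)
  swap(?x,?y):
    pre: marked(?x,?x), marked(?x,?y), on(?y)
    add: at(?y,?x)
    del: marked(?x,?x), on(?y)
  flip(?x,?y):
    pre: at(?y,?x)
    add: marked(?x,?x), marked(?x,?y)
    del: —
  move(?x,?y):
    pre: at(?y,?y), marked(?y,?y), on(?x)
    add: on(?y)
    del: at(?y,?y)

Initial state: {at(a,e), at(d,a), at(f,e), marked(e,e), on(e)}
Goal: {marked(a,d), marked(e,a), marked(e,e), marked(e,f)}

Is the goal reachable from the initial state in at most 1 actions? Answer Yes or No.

1. flip(e,a)  →  {at(a,e), at(d,a), at(f,e), marked(e,a), marked(e,e), on(e)}
2. flip(e,f)  →  {at(a,e), at(d,a), at(f,e), marked(e,a), marked(e,e), marked(e,f), on(e)}
3. flip(a,d)  →  {at(a,e), at(d,a), at(f,e), marked(a,a), marked(a,d), marked(e,a), marked(e,e), marked(e,f), on(e)}
optimal plan length = 3; 3 > 1

No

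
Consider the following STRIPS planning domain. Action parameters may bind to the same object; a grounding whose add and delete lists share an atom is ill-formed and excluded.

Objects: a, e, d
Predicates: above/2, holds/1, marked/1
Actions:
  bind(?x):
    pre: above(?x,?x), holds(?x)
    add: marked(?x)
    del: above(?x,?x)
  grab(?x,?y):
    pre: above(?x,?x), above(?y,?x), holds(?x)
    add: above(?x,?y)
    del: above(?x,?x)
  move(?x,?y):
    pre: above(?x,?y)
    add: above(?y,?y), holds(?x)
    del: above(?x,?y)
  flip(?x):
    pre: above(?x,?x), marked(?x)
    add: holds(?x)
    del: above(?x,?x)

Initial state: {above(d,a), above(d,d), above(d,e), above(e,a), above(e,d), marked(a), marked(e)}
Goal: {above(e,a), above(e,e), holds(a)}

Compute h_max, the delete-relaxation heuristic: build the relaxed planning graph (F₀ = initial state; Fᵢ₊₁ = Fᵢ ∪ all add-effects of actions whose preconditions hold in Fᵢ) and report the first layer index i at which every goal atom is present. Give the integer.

2

F0 = init (7 atoms)
F1 = F0 ∪ {above(a,a), above(e,e), holds(d), holds(e)}  (11 atoms)
F2 = F1 ∪ {holds(a), marked(d)}  (13 atoms)
goal ⊆ F2  ⇒  h_max = 2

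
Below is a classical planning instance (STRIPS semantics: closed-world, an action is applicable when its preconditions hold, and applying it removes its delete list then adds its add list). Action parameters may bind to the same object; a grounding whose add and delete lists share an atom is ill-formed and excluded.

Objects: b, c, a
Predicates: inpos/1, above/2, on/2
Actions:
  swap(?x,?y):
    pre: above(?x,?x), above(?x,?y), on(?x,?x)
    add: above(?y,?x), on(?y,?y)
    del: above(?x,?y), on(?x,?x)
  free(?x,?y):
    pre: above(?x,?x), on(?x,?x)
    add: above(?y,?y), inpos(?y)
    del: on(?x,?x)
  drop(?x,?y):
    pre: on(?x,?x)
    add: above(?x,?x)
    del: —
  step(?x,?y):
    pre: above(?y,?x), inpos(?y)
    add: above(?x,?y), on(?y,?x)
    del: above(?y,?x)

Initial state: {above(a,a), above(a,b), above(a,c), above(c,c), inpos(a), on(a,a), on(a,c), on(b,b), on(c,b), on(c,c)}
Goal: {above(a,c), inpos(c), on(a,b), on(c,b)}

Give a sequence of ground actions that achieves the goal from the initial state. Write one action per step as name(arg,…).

free(c,c); step(b,a)

1. free(c,c)  →  {above(a,a), above(a,b), above(a,c), above(c,c), inpos(a), inpos(c), on(a,a), on(a,c), on(b,b), on(c,b)}
2. step(b,a)  →  {above(a,a), above(a,c), above(b,a), above(c,c), inpos(a), inpos(c), on(a,a), on(a,b), on(a,c), on(b,b), on(c,b)}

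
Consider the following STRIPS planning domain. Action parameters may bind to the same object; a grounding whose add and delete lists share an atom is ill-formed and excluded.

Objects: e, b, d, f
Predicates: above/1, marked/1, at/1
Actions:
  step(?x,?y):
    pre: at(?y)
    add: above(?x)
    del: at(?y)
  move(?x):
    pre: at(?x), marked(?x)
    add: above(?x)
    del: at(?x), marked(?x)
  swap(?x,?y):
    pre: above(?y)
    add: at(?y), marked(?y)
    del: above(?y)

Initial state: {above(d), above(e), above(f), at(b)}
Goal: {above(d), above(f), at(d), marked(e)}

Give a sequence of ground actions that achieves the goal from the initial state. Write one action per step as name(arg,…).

1. swap(e,e)  →  {above(d), above(f), at(b), at(e), marked(e)}
2. swap(e,d)  →  {above(f), at(b), at(d), at(e), marked(d), marked(e)}
3. step(d,e)  →  {above(d), above(f), at(b), at(d), marked(d), marked(e)}

swap(e,e); swap(e,d); step(d,e)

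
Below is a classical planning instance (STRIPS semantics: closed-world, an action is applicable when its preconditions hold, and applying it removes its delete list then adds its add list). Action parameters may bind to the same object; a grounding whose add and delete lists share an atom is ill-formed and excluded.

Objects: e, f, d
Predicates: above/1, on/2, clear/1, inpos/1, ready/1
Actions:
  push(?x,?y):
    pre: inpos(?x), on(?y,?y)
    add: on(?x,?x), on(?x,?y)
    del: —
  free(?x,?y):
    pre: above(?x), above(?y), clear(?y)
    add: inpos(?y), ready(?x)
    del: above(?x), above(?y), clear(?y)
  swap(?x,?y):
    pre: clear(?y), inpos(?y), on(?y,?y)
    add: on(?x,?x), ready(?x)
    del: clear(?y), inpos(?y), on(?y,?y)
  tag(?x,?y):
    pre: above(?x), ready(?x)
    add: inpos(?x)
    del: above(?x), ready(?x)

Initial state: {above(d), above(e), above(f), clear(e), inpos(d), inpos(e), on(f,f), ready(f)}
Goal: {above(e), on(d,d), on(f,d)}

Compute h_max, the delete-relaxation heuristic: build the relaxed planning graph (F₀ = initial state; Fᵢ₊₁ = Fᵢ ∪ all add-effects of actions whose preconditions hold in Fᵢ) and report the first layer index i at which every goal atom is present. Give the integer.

2

F0 = init (8 atoms)
F1 = F0 ∪ {inpos(f), on(d,d), on(d,f), on(e,e), on(e,f), ready(d), ready(e)}  (15 atoms)
F2 = F1 ∪ {on(d,e), on(e,d), on(f,d), on(f,e)}  (19 atoms)
goal ⊆ F2  ⇒  h_max = 2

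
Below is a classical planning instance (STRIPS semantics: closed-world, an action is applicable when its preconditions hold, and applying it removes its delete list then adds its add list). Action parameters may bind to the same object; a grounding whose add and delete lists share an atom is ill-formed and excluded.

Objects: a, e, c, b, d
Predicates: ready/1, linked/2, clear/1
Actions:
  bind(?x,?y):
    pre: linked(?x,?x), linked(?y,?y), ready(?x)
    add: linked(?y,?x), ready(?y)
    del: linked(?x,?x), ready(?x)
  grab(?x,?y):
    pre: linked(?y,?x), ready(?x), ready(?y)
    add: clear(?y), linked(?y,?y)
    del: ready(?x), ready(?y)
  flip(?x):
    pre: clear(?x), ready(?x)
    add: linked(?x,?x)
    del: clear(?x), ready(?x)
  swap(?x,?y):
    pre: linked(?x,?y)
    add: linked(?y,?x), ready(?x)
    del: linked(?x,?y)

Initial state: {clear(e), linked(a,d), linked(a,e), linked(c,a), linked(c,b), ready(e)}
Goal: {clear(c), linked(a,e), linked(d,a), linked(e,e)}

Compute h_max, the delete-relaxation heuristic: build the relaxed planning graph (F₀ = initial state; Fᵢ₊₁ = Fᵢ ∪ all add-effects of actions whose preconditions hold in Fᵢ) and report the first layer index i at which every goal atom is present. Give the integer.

F0 = init (6 atoms)
F1 = F0 ∪ {linked(a,c), linked(b,c), linked(d,a), linked(e,a), linked(e,e), ready(a), ready(c)}  (13 atoms)
F2 = F1 ∪ {clear(a), clear(c), linked(a,a), linked(c,c), ready(b), ready(d)}  (19 atoms)
goal ⊆ F2  ⇒  h_max = 2

2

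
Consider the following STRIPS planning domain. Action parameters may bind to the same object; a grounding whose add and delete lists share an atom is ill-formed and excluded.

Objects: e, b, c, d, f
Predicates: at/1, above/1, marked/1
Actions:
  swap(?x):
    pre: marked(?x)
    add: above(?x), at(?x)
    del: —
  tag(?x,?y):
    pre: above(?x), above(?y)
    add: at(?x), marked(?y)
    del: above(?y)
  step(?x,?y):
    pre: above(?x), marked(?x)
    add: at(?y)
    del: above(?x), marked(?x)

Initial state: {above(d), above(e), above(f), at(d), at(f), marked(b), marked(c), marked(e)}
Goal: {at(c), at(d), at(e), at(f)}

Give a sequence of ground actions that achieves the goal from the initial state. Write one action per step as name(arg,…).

1. swap(e)  →  {above(d), above(e), above(f), at(d), at(e), at(f), marked(b), marked(c), marked(e)}
2. swap(c)  →  {above(c), above(d), above(e), above(f), at(c), at(d), at(e), at(f), marked(b), marked(c), marked(e)}

swap(e); swap(c)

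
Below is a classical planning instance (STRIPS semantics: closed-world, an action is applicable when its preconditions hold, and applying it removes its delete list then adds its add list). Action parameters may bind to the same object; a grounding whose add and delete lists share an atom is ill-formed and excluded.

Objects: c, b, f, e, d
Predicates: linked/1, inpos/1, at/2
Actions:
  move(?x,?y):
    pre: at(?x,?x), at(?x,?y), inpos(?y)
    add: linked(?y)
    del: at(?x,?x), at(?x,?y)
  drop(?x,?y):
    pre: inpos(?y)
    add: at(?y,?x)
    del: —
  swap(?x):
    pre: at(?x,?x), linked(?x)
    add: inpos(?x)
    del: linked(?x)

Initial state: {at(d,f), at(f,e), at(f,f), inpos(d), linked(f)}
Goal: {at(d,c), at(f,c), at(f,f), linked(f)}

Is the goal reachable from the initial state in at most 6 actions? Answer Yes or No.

Yes

1. drop(c,d)  →  {at(d,c), at(d,f), at(f,e), at(f,f), inpos(d), linked(f)}
2. drop(d,d)  →  {at(d,c), at(d,d), at(d,f), at(f,e), at(f,f), inpos(d), linked(f)}
3. swap(f)  →  {at(d,c), at(d,d), at(d,f), at(f,e), at(f,f), inpos(d), inpos(f)}
4. move(d,f)  →  {at(d,c), at(f,e), at(f,f), inpos(d), inpos(f), linked(f)}
5. drop(c,f)  →  {at(d,c), at(f,c), at(f,e), at(f,f), inpos(d), inpos(f), linked(f)}
optimal plan length = 5; 5 ≤ 6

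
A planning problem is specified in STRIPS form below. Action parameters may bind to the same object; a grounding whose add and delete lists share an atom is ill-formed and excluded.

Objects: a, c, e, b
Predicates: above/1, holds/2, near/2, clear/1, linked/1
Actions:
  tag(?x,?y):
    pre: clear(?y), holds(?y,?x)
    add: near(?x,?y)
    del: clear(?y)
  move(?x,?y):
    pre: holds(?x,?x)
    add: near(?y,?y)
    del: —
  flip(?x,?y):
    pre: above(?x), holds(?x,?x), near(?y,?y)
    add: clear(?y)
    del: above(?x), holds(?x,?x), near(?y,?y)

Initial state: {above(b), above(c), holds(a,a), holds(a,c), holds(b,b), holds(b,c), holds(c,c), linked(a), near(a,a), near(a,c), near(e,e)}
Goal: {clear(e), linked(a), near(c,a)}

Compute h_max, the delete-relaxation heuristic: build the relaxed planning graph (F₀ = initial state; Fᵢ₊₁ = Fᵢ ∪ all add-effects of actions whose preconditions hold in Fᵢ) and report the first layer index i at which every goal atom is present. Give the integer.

F0 = init (11 atoms)
F1 = F0 ∪ {clear(a), clear(e), near(b,b), near(c,c)}  (15 atoms)
F2 = F1 ∪ {clear(b), clear(c), near(c,a)}  (18 atoms)
goal ⊆ F2  ⇒  h_max = 2

2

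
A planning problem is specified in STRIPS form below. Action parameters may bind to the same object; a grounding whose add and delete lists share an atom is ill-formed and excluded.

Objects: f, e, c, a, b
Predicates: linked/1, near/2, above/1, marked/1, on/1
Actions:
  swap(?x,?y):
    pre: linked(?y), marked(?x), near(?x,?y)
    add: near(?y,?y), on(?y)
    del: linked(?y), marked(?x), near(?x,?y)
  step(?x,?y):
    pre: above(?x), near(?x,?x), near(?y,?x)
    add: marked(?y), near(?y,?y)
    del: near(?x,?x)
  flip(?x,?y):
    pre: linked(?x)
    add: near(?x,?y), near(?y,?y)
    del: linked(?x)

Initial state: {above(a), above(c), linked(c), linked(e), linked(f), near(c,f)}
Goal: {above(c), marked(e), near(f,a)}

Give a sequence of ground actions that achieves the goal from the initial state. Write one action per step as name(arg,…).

flip(f,a); flip(e,c); step(c,e)

1. flip(f,a)  →  {above(a), above(c), linked(c), linked(e), near(a,a), near(c,f), near(f,a)}
2. flip(e,c)  →  {above(a), above(c), linked(c), near(a,a), near(c,c), near(c,f), near(e,c), near(f,a)}
3. step(c,e)  →  {above(a), above(c), linked(c), marked(e), near(a,a), near(c,f), near(e,c), near(e,e), near(f,a)}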